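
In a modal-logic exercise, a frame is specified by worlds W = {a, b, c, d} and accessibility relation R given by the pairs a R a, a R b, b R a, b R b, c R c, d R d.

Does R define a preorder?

Yes

Reflexive: yes — every world is R-related to itself.
Transitive: yes — every two-step R-path is closed by a direct edge.
So R is a preorder.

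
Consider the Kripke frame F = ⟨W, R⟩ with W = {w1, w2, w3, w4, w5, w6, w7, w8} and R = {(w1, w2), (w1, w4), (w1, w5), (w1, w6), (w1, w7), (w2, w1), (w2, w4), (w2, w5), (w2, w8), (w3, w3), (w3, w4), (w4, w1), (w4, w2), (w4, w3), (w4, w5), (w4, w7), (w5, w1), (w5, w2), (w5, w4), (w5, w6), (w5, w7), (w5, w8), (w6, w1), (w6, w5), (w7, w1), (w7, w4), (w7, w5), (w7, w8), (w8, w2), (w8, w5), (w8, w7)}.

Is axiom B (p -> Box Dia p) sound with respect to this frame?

Axiom B corresponds to the accessibility relation being symmetric.
Symmetric: yes — every pair in R has its reverse in R.

Yes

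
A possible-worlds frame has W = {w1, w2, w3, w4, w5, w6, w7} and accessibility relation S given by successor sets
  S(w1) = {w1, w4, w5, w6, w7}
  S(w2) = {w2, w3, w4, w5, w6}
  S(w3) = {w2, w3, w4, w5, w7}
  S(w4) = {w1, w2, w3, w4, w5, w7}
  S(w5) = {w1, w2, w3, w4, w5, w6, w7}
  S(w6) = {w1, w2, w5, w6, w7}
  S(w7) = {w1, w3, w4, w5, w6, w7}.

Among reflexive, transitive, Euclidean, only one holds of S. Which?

reflexive

Reflexive: yes — every world is S-related to itself.
Transitive: no — w1 S w4 and w4 S w2, but not w1 S w2.
Euclidean: no — w1 S w4 and w1 S w6, but not w4 S w6.
Only reflexive holds.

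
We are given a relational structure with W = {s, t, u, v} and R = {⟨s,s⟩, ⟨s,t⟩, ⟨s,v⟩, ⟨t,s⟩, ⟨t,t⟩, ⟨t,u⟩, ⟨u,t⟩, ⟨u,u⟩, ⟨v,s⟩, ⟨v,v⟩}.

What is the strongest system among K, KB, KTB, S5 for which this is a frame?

KTB

Symmetric (axiom B): yes — every pair in R has its reverse in R.
Reflexive (axiom T): yes — every world is R-related to itself.
Euclidean (axiom 5): no — s R t and s R v, but not t R v.
So F validates K, KB, KTB; S5 would additionally require R to be Euclidean. The strongest is KTB.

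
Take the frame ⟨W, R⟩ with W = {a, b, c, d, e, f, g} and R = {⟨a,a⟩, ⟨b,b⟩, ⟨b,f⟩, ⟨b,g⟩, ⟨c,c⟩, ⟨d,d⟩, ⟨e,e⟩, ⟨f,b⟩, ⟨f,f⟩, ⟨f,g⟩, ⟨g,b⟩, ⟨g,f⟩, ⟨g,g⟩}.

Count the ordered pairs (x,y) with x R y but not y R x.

R is symmetric; there are no such tuples.

0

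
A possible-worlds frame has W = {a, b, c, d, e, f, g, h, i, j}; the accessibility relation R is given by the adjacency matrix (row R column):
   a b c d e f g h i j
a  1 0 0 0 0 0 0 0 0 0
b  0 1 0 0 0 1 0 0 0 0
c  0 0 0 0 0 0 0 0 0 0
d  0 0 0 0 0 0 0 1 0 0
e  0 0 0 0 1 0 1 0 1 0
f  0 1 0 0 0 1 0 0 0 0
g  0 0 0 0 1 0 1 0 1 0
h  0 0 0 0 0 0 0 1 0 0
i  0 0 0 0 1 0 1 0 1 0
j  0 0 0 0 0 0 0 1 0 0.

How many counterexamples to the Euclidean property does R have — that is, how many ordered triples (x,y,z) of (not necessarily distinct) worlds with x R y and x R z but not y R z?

0

R is Euclidean; there are no such tuples.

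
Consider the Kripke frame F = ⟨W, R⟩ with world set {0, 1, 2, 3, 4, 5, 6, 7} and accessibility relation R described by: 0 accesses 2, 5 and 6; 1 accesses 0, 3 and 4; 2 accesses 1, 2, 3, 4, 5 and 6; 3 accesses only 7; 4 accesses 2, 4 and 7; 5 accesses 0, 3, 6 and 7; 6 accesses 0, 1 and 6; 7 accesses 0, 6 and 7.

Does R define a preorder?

No

Reflexive: no — 0 is not related to itself.
Transitive: no — 0 R 2 and 2 R 1, but not 0 R 1.
So R is not a preorder.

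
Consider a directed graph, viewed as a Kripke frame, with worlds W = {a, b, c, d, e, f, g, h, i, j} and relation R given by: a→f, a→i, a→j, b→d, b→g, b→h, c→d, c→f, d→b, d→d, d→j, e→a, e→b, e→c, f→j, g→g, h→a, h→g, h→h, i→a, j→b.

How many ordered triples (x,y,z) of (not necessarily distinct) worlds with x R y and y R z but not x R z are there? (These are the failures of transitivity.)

Enumerating: (a,i,a), (a,j,b), (b,d,b), (b,d,j), (b,h,a), (c,d,b), (c,d,j), (c,f,j), (d,b,g), (d,b,h), (e,a,f), (e,a,i), … and 16 more.
Total: 28.

28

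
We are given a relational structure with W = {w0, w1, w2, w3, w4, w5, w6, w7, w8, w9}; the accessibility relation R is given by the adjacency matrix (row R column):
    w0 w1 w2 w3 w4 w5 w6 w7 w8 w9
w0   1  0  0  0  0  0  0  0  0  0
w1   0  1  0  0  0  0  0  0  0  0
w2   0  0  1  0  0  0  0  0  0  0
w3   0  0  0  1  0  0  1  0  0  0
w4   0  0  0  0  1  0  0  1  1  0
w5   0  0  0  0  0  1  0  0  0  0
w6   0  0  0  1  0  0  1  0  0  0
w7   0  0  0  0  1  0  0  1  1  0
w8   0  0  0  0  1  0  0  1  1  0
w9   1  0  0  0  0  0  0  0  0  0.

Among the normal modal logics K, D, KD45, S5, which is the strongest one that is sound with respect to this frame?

KD45

Serial (axiom D): yes — every world has a successor (e.g. w0 R w0).
Euclidean (axiom 5): yes — any two successors of a common world are R-related.
Transitive (axiom 4): yes — every two-step R-path is closed by a direct edge.
Reflexive (axiom T): no — w9 is not related to itself.
So F validates K, D, KD45; S5 would additionally require R to be reflexive. The strongest is KD45.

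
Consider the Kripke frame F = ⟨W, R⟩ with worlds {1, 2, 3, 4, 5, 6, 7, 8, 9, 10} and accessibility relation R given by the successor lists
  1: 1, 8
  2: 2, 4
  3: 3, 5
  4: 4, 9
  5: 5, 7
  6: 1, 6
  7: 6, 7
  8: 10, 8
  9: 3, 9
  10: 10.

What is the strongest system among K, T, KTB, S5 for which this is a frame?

Reflexive (axiom T): yes — every world is R-related to itself.
Symmetric (axiom B): no — 1 R 8 but not 8 R 1.
Euclidean (axiom 5): no — 1 R 8 and 1 R 1, but not 8 R 1.
So F validates K, T; KTB would additionally require R to be symmetric. The strongest is T.

T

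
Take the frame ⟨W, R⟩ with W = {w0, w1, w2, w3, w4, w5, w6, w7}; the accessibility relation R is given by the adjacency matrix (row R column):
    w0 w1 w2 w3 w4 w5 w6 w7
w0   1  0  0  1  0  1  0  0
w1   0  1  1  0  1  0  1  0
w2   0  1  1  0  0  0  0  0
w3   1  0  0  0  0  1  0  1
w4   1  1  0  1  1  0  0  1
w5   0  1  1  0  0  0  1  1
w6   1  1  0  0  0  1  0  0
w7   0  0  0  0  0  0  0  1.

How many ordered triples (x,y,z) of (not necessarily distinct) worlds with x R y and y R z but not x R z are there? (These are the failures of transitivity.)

30

Enumerating: (w0,w3,w7), (w0,w5,w1), (w0,w5,w2), (w0,w5,w6), (w0,w5,w7), (w1,w4,w0), (w1,w4,w3), (w1,w4,w7), (w1,w6,w0), (w1,w6,w5), (w2,w1,w4), (w2,w1,w6), … and 18 more.
Total: 30.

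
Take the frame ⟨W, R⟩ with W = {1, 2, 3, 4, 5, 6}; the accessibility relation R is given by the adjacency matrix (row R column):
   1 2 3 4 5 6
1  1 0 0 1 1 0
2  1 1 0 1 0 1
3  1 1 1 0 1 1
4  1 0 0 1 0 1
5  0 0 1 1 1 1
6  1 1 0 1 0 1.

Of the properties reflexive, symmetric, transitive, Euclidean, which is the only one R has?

Reflexive: yes — every world is R-related to itself.
Symmetric: no — 1 R 5 but not 5 R 1.
Transitive: no — 1 R 4 and 4 R 6, but not 1 R 6.
Euclidean: no — 1 R 4 and 1 R 5, but not 4 R 5.
Only reflexive holds.

reflexive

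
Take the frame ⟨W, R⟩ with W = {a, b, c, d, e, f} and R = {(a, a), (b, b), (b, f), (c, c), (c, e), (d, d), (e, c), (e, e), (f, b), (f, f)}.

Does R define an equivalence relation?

Reflexive: yes — every world is R-related to itself.
Symmetric: yes — every pair in R has its reverse in R.
Transitive: yes — every two-step R-path is closed by a direct edge.
So R is an equivalence relation.

Yes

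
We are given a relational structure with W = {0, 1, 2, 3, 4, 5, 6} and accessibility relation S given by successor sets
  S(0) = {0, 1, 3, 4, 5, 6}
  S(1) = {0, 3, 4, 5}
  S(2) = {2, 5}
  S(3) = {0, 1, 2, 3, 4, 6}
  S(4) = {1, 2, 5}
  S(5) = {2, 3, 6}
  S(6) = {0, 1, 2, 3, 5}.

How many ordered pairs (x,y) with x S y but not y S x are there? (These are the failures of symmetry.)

Enumerating: (0,4), (0,5), (1,5), (3,2), (3,4), (4,2), (4,5), (5,3), (6,1), (6,2).

10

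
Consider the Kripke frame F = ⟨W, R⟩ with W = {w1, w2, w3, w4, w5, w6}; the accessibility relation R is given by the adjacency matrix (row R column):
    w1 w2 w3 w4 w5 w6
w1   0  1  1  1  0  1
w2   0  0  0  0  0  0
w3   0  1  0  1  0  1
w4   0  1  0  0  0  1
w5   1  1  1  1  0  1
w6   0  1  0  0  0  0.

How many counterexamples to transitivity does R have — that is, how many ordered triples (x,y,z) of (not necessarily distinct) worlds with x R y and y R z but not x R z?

R is transitive; there are no such tuples.

0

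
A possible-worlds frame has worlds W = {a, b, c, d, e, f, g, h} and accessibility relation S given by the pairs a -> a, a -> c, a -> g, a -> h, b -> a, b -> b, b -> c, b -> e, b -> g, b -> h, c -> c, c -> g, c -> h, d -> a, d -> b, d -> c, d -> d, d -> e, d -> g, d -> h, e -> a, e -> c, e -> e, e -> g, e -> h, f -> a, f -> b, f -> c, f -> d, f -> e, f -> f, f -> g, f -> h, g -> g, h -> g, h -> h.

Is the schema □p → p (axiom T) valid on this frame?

The schema T characterises exactly the reflexive frames.
Reflexive: yes — every world is S-related to itself.

Yes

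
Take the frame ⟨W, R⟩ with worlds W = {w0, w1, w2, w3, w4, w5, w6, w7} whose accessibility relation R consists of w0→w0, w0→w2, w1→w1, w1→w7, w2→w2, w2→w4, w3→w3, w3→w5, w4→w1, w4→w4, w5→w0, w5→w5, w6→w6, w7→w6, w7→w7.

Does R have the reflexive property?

Reflexive: yes — every world is R-related to itself.

Yes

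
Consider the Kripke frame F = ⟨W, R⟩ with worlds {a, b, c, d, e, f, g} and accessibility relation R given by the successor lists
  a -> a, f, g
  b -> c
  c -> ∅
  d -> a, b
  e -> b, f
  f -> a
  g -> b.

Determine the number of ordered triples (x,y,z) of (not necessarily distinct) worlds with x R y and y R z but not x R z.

Enumerating: (a,g,b), (d,a,f), (d,a,g), (d,b,c), (e,b,c), (e,f,a), (f,a,f), (f,a,g), (g,b,c).

9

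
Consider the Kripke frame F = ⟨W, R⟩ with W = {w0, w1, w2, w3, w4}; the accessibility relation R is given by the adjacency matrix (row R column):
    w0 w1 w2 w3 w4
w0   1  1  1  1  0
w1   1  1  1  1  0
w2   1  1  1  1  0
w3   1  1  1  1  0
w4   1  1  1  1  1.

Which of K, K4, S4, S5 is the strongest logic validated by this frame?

S4

Transitive (axiom 4): yes — every two-step R-path is closed by a direct edge.
Reflexive (axiom T): yes — every world is R-related to itself.
Euclidean (axiom 5): no — w4 R w0 and w4 R w4, but not w0 R w4.
So F validates K, K4, S4; S5 would additionally require R to be Euclidean. The strongest is S4.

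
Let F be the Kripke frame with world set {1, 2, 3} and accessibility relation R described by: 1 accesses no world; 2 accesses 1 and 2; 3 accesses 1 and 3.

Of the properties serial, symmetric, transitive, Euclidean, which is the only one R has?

Serial: no — 1 has no R-successor.
Symmetric: no — 2 R 1 but not 1 R 2.
Transitive: yes — every two-step R-path is closed by a direct edge.
Euclidean: no — 2 R 1 and 2 R 1, but not 1 R 1.
Only transitive holds.

transitive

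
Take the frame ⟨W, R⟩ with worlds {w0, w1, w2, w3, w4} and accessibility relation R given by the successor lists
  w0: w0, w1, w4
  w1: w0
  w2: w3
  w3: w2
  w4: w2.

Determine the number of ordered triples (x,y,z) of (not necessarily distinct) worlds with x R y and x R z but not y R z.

8

Enumerating: (w0,w1,w1), (w0,w1,w4), (w0,w4,w0), (w0,w4,w1), (w0,w4,w4), (w2,w3,w3), (w3,w2,w2), (w4,w2,w2).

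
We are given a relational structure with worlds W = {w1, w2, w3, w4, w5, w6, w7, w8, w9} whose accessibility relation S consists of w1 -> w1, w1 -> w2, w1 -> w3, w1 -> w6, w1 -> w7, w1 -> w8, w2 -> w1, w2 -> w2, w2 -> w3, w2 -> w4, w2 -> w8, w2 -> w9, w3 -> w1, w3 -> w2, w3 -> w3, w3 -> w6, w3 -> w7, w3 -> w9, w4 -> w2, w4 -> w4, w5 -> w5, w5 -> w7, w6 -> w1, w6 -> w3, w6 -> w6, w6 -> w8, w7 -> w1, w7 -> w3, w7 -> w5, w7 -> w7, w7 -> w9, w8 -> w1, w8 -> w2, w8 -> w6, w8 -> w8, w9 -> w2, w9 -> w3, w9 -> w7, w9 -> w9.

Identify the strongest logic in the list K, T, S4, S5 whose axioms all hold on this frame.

T

Reflexive (axiom T): yes — every world is S-related to itself.
Transitive (axiom 4): no — w1 S w2 and w2 S w4, but not w1 S w4.
Euclidean (axiom 5): no — w1 S w2 and w1 S w6, but not w2 S w6.
So F validates K, T; S4 would additionally require S to be transitive. The strongest is T.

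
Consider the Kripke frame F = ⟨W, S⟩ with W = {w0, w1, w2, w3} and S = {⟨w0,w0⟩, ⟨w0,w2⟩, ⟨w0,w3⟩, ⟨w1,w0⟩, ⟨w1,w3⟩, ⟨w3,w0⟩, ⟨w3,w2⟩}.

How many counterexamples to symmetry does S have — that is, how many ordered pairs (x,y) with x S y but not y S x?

4

Enumerating: (w0,w2), (w1,w0), (w1,w3), (w3,w2).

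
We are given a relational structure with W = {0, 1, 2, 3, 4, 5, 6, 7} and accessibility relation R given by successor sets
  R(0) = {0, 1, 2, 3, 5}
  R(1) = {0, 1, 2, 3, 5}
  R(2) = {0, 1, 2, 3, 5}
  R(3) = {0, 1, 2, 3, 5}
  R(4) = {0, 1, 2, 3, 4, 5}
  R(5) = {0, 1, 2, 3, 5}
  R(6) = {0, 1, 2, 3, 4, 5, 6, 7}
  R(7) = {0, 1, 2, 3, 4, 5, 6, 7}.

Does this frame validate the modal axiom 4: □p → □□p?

Yes

By correspondence theory, 4 is valid on a frame iff R is transitive.
Transitive: yes — every two-step R-path is closed by a direct edge.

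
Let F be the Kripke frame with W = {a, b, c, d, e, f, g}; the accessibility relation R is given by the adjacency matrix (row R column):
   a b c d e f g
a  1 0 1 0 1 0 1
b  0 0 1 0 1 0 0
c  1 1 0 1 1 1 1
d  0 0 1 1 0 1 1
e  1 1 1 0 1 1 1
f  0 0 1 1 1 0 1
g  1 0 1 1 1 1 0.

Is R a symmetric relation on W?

Yes

Symmetric: yes — every pair in R has its reverse in R.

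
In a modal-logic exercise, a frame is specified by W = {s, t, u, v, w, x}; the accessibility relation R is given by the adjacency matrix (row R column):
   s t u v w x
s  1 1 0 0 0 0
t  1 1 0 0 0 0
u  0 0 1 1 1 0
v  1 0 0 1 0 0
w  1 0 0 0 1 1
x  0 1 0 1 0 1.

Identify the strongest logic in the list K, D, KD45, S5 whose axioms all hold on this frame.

D

Serial (axiom D): yes — every world has a successor (e.g. s R s).
Euclidean (axiom 5): no — u R v and u R w, but not v R w.
Transitive (axiom 4): no — u R v and v R s, but not u R s.
Reflexive (axiom T): yes — every world is R-related to itself.
So F validates K, D; KD45 would additionally require R to be Euclidean and transitive. The strongest is D.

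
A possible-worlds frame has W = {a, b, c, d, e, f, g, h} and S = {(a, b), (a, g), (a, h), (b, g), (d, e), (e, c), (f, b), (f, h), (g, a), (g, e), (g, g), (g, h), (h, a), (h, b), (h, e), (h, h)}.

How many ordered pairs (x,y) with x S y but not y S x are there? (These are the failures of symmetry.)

10

Enumerating: (a,b), (b,g), (d,e), (e,c), (f,b), (f,h), (g,e), (g,h), (h,b), (h,e).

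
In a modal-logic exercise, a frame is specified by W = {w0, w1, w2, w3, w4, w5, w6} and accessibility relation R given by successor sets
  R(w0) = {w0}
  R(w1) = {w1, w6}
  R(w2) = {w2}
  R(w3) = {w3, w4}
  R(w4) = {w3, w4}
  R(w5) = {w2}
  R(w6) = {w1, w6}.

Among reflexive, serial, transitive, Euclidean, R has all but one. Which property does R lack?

Reflexive: no — w5 is not related to itself.
Serial: yes — every world has a successor (e.g. w0 R w0).
Transitive: yes — every two-step R-path is closed by a direct edge.
Euclidean: yes — any two successors of a common world are R-related.
Only reflexive fails.

reflexive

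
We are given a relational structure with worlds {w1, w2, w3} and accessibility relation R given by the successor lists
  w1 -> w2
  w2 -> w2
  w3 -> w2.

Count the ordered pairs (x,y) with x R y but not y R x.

Enumerating: (w1,w2), (w3,w2).

2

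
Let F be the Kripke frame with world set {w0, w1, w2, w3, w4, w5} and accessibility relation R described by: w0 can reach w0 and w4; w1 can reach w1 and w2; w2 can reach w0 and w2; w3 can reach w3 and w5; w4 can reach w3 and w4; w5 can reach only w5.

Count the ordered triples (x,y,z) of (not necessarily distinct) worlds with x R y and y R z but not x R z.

Enumerating: (w0,w4,w3), (w1,w2,w0), (w2,w0,w4), (w4,w3,w5).

4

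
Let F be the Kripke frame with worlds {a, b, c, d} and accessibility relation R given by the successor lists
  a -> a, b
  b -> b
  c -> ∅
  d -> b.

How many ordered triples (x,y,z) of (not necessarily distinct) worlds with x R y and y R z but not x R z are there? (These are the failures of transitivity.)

R is transitive; there are no such tuples.

0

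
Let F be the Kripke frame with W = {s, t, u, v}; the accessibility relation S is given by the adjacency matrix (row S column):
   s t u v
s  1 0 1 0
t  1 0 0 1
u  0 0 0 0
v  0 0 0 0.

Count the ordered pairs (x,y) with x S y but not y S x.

Enumerating: (s,u), (t,s), (t,v).

3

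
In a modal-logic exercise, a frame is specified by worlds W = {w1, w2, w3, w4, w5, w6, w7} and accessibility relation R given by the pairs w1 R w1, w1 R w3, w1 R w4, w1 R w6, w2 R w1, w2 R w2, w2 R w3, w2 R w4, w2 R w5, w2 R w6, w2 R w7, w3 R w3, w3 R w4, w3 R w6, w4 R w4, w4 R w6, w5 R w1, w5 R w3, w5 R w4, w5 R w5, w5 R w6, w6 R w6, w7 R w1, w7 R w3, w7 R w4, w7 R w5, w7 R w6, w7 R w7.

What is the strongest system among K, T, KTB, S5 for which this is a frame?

Reflexive (axiom T): yes — every world is R-related to itself.
Symmetric (axiom B): no — w1 R w3 but not w3 R w1.
Euclidean (axiom 5): no — w1 R w4 and w1 R w3, but not w4 R w3.
So F validates K, T; KTB would additionally require R to be symmetric. The strongest is T.

T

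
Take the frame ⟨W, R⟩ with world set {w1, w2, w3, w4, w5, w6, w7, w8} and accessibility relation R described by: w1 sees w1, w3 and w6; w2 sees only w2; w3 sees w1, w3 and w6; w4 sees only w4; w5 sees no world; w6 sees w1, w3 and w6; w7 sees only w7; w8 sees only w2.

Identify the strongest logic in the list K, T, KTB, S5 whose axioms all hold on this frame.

K

Reflexive (axiom T): no — w5 is not related to itself.
Symmetric (axiom B): no — w8 R w2 but not w2 R w8.
Euclidean (axiom 5): yes — any two successors of a common world are R-related.
So F validates K; T would additionally require R to be reflexive. The strongest is K.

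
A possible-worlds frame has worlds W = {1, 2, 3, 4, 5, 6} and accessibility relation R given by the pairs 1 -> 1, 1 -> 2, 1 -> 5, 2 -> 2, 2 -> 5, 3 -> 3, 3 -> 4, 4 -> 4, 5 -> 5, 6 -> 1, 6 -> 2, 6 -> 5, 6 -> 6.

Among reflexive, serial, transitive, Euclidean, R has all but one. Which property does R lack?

Euclidean

Reflexive: yes — every world is R-related to itself.
Serial: yes — every world has a successor (e.g. 1 R 1).
Transitive: yes — every two-step R-path is closed by a direct edge.
Euclidean: no — 1 R 5 and 1 R 2, but not 5 R 2.
Only Euclidean fails.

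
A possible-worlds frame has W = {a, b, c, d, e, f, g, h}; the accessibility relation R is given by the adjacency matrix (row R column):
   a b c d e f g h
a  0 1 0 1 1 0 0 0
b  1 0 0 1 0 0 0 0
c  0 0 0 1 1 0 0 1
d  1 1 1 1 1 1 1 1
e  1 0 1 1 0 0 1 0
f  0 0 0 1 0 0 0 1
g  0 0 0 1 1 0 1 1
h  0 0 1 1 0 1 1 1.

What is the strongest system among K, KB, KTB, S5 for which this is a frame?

KB

Symmetric (axiom B): yes — every pair in R has its reverse in R.
Reflexive (axiom T): no — a is not related to itself.
Euclidean (axiom 5): no — a R b and a R e, but not b R e.
So F validates K, KB; KTB would additionally require R to be reflexive. The strongest is KB.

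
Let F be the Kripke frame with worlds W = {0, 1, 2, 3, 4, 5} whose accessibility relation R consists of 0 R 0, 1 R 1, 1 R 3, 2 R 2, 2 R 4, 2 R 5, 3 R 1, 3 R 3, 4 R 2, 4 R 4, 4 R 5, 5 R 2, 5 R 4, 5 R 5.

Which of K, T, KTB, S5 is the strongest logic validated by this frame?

S5

Reflexive (axiom T): yes — every world is R-related to itself.
Symmetric (axiom B): yes — every pair in R has its reverse in R.
Euclidean (axiom 5): yes — any two successors of a common world are R-related.
So F validates K, T, KTB, S5. The strongest is S5.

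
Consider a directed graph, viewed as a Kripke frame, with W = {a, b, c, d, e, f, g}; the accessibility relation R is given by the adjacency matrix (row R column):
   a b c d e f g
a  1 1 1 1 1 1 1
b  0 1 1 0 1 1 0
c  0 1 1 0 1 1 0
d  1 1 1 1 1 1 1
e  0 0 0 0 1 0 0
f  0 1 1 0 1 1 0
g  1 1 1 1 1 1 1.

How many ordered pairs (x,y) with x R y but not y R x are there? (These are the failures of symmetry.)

Enumerating: (a,b), (a,c), (a,e), (a,f), (b,e), (c,e), (d,b), (d,c), (d,e), (d,f), (f,e), (g,b), (g,c), (g,e), (g,f).

15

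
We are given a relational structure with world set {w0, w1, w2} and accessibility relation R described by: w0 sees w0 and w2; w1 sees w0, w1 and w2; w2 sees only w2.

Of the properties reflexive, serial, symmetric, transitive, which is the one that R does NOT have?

Reflexive: yes — every world is R-related to itself.
Serial: yes — every world has a successor (e.g. w0 R w0).
Symmetric: no — w0 R w2 but not w2 R w0.
Transitive: yes — every two-step R-path is closed by a direct edge.
Only symmetric fails.

symmetric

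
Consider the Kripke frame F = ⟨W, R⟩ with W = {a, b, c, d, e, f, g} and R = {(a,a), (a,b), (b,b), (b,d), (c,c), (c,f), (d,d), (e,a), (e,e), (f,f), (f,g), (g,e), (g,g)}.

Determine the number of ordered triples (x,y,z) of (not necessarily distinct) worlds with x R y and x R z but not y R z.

6

Enumerating: (a,b,a), (b,d,b), (c,f,c), (e,a,e), (f,g,f), (g,e,g).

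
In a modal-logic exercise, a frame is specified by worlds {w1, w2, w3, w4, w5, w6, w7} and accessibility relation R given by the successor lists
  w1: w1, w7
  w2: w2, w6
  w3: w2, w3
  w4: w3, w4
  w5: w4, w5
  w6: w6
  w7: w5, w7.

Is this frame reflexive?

Yes

Reflexive: yes — every world is R-related to itself.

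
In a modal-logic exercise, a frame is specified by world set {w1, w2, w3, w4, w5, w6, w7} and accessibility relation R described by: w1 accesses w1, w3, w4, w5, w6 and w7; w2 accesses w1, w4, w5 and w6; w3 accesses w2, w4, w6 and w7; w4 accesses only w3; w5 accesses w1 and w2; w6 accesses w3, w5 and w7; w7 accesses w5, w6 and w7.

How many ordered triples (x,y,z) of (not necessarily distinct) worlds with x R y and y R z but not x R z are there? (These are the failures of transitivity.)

35

Enumerating: (w1,w3,w2), (w1,w5,w2), (w2,w1,w3), (w2,w1,w7), (w2,w4,w3), (w2,w5,w2), (w2,w6,w3), (w2,w6,w7), (w3,w2,w1), (w3,w2,w5), (w3,w4,w3), (w3,w6,w3), … and 23 more.
Total: 35.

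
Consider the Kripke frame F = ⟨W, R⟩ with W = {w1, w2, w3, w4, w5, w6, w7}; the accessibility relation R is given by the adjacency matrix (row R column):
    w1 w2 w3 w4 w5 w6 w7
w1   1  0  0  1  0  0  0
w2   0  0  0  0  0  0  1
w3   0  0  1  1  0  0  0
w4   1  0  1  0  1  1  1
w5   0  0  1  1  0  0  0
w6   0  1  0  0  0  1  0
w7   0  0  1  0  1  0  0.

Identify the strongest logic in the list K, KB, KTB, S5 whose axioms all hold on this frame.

Symmetric (axiom B): no — w2 R w7 but not w7 R w2.
Reflexive (axiom T): no — w2 is not related to itself.
Euclidean (axiom 5): no — w4 R w1 and w4 R w3, but not w1 R w3.
So F validates K; KB would additionally require R to be symmetric. The strongest is K.

K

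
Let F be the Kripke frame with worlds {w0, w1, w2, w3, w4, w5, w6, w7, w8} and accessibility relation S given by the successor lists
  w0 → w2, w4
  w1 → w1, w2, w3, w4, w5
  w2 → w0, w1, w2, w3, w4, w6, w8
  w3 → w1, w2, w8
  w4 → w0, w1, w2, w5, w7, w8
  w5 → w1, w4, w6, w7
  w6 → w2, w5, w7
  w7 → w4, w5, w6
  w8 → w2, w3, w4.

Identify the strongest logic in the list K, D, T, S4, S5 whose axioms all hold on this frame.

Serial (axiom D): yes — every world has a successor (e.g. w0 S w2).
Reflexive (axiom T): no — w0 is not related to itself.
Transitive (axiom 4): no — w0 S w2 and w2 S w1, but not w0 S w1.
Euclidean (axiom 5): no — w1 S w2 and w1 S w5, but not w2 S w5.
So F validates K, D; T would additionally require S to be reflexive. The strongest is D.

D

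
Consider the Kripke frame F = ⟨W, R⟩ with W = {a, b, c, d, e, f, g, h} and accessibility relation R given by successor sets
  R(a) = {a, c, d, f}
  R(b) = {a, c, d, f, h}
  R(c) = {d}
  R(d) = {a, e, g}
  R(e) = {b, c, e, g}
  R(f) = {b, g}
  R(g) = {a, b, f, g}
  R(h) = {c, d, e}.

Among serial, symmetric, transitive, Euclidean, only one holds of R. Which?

serial

Serial: yes — every world has a successor (e.g. a R a).
Symmetric: no — a R c but not c R a.
Transitive: no — a R d and d R e, but not a R e.
Euclidean: no — a R c and a R f, but not c R f.
Only serial holds.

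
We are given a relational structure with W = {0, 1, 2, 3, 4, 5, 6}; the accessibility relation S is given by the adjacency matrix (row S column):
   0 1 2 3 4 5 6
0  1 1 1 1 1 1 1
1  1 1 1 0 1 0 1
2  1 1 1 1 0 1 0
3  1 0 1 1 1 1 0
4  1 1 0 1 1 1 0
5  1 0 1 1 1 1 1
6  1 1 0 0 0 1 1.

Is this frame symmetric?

Yes

Symmetric: yes — every pair in S has its reverse in S.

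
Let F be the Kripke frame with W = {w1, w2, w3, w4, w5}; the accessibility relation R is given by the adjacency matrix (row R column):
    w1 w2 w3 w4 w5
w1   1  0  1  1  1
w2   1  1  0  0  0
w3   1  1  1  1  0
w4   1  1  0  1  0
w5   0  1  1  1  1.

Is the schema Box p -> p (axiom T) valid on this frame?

Yes

By correspondence theory, T is valid on a frame iff R is reflexive.
Reflexive: yes — every world is R-related to itself.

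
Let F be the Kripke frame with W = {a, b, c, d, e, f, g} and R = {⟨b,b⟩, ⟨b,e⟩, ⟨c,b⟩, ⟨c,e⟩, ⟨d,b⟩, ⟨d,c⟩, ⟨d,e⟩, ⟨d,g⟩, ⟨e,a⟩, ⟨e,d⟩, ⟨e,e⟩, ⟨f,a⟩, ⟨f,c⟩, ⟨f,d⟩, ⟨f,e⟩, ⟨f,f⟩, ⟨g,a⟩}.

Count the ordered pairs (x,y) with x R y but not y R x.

12

Enumerating: (b,e), (c,b), (c,e), (d,b), (d,c), (d,g), (e,a), (f,a), (f,c), (f,d), (f,e), (g,a).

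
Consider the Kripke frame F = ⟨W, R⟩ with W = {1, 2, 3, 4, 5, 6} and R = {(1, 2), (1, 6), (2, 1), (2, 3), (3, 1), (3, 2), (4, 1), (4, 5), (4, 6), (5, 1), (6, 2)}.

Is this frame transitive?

No

Transitive: no — 1 R 2 and 2 R 3, but not 1 R 3.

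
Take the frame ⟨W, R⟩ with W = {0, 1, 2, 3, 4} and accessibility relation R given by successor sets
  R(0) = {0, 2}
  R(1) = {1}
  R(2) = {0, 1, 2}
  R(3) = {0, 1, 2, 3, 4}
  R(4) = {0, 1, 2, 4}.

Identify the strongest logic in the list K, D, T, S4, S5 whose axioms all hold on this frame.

T

Serial (axiom D): yes — every world has a successor (e.g. 0 R 0).
Reflexive (axiom T): yes — every world is R-related to itself.
Transitive (axiom 4): no — 0 R 2 and 2 R 1, but not 0 R 1.
Euclidean (axiom 5): no — 2 R 0 and 2 R 1, but not 0 R 1.
So F validates K, D, T; S4 would additionally require R to be transitive. The strongest is T.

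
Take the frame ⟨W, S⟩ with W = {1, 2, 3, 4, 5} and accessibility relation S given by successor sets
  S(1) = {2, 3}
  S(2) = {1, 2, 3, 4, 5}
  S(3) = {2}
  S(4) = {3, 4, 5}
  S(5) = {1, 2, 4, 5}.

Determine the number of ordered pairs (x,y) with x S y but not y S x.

4

Enumerating: (1,3), (2,4), (4,3), (5,1).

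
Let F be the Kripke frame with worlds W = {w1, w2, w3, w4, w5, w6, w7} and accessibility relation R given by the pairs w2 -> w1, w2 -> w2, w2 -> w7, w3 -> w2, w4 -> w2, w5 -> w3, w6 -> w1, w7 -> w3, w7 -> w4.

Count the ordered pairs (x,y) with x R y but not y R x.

Enumerating: (w2,w1), (w2,w7), (w3,w2), (w4,w2), (w5,w3), (w6,w1), (w7,w3), (w7,w4).

8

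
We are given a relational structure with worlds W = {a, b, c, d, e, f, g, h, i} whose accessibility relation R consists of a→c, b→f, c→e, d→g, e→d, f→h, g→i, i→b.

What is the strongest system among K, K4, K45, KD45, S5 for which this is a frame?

Transitive (axiom 4): no — a R c and c R e, but not a R e.
Euclidean (axiom 5): no — a R c and a R c, but not c R c.
Serial (axiom D): no — h has no R-successor.
Reflexive (axiom T): no — a is not related to itself.
So F validates K; K4 would additionally require R to be transitive. The strongest is K.

K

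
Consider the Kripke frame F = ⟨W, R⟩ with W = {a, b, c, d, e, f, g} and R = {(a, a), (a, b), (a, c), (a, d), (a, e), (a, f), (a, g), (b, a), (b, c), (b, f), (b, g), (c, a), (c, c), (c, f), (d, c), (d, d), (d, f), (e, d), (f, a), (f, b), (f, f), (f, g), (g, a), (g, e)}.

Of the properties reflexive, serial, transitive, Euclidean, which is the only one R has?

Reflexive: no — b is not related to itself.
Serial: yes — every world has a successor (e.g. a R a).
Transitive: no — b R a and a R d, but not b R d.
Euclidean: no — a R b and a R d, but not b R d.
Only serial holds.

serial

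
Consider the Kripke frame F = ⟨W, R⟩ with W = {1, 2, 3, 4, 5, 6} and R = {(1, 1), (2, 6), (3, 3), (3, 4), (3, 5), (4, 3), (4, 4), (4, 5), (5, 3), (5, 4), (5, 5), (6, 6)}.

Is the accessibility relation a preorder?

Reflexive: no — 2 is not related to itself.
Transitive: yes — every two-step R-path is closed by a direct edge.
So R is not a preorder.

No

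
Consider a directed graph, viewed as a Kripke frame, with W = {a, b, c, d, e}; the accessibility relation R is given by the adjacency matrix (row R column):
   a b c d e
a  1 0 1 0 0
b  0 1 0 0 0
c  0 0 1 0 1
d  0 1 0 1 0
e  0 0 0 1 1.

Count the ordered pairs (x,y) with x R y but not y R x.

Enumerating: (a,c), (c,e), (d,b), (e,d).

4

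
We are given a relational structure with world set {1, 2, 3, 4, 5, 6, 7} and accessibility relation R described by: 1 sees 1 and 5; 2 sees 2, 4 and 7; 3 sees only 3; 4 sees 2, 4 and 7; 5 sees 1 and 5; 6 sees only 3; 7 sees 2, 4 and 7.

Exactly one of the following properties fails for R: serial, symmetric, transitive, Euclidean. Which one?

Serial: yes — every world has a successor (e.g. 1 R 1).
Symmetric: no — 6 R 3 but not 3 R 6.
Transitive: yes — every two-step R-path is closed by a direct edge.
Euclidean: yes — any two successors of a common world are R-related.
Only symmetric fails.

symmetric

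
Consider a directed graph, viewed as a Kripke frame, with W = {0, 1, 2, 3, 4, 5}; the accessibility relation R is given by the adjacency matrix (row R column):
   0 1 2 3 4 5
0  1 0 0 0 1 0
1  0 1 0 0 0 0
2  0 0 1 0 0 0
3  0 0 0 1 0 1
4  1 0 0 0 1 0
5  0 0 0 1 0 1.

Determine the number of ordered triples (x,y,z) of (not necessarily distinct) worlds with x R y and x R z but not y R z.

0

R is Euclidean; there are no such tuples.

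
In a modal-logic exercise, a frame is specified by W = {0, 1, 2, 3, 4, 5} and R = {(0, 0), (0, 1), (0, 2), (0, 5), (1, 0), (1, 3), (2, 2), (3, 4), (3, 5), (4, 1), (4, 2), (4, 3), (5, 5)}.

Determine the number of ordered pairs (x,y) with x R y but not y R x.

Enumerating: (0,2), (0,5), (1,3), (3,5), (4,1), (4,2).

6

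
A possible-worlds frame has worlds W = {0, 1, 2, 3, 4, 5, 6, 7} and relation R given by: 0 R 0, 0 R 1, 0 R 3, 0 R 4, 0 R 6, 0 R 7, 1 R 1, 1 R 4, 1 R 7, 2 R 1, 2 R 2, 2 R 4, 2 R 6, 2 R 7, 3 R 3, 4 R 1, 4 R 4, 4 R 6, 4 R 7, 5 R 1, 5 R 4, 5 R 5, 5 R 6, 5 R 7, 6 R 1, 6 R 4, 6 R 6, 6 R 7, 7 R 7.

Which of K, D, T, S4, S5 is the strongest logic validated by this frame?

T

Serial (axiom D): yes — every world has a successor (e.g. 0 R 0).
Reflexive (axiom T): yes — every world is R-related to itself.
Transitive (axiom 4): no — 1 R 4 and 4 R 6, but not 1 R 6.
Euclidean (axiom 5): no — 0 R 1 and 0 R 3, but not 1 R 3.
So F validates K, D, T; S4 would additionally require R to be transitive. The strongest is T.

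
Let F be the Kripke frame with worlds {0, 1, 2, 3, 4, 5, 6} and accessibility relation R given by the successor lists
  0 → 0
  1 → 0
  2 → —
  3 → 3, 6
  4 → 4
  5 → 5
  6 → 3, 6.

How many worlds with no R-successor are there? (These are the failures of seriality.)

Enumerating: 2.

1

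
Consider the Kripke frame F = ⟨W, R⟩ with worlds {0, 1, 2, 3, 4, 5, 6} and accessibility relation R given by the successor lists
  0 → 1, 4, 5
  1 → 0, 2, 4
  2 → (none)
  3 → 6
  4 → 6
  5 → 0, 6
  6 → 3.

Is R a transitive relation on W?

No

Transitive: no — 0 R 1 and 1 R 2, but not 0 R 2.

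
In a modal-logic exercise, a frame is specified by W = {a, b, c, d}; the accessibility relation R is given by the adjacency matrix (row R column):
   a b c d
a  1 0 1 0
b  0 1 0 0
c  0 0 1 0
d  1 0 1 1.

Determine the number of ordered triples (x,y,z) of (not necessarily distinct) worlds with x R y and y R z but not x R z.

R is transitive; there are no such tuples.

0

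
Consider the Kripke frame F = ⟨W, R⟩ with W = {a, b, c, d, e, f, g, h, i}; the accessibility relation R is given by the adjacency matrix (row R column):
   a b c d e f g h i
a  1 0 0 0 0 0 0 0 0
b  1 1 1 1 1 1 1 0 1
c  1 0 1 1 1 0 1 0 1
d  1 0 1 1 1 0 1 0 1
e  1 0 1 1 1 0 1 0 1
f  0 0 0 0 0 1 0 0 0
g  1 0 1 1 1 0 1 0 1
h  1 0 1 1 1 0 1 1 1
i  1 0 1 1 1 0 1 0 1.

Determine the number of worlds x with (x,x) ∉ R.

R is reflexive; there are no such worlds.

0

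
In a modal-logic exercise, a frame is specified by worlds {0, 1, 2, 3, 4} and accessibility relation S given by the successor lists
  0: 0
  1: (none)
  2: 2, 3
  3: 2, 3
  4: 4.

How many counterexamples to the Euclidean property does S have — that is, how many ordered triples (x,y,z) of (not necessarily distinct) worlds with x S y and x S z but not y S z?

0

S is Euclidean; there are no such tuples.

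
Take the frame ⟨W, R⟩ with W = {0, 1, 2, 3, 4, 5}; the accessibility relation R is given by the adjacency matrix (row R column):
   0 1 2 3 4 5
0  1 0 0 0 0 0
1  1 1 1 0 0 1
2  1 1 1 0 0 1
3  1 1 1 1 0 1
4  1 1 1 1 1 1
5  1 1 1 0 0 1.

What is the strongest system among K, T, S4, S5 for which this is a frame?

S4

Reflexive (axiom T): yes — every world is R-related to itself.
Transitive (axiom 4): yes — every two-step R-path is closed by a direct edge.
Euclidean (axiom 5): no — 1 R 0 and 1 R 2, but not 0 R 2.
So F validates K, T, S4; S5 would additionally require R to be Euclidean. The strongest is S4.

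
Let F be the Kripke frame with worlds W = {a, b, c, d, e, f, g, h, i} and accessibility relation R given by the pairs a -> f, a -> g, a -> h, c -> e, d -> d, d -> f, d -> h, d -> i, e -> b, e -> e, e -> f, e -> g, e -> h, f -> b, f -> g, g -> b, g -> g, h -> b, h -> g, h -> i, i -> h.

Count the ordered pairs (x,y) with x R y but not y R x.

16

Enumerating: (a,f), (a,g), (a,h), (c,e), (d,f), (d,h), (d,i), (e,b), (e,f), (e,g), (e,h), (f,b), (f,g), (g,b), (h,b), (h,g).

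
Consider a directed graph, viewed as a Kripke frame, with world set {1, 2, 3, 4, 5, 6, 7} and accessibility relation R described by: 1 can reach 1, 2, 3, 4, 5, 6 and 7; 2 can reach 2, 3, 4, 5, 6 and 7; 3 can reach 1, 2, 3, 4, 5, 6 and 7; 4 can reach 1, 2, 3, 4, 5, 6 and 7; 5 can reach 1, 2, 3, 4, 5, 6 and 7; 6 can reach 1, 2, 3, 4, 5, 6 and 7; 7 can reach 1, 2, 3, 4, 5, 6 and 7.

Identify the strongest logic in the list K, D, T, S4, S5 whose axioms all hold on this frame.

T

Serial (axiom D): yes — every world has a successor (e.g. 1 R 1).
Reflexive (axiom T): yes — every world is R-related to itself.
Transitive (axiom 4): no — 2 R 3 and 3 R 1, but not 2 R 1.
Euclidean (axiom 5): no — 3 R 2 and 3 R 1, but not 2 R 1.
So F validates K, D, T; S4 would additionally require R to be transitive. The strongest is T.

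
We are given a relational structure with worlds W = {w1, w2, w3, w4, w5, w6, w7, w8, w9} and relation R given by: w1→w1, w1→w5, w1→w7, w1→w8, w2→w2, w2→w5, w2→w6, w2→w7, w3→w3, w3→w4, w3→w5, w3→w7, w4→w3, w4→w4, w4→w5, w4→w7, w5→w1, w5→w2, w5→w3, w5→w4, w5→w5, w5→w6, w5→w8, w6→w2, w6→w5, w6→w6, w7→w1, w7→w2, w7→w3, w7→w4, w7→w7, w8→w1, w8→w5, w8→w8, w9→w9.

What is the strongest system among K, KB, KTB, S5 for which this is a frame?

Symmetric (axiom B): yes — every pair in R has its reverse in R.
Reflexive (axiom T): yes — every world is R-related to itself.
Euclidean (axiom 5): no — w1 R w5 and w1 R w7, but not w5 R w7.
So F validates K, KB, KTB; S5 would additionally require R to be Euclidean. The strongest is KTB.

KTB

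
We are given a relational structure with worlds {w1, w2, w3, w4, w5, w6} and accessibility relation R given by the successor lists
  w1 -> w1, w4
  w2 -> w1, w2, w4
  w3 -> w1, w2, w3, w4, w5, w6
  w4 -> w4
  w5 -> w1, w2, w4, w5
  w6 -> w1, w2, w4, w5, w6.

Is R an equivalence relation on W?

No

Reflexive: yes — every world is R-related to itself.
Symmetric: no — w1 R w4 but not w4 R w1.
Transitive: yes — every two-step R-path is closed by a direct edge.
So R is not an equivalence relation.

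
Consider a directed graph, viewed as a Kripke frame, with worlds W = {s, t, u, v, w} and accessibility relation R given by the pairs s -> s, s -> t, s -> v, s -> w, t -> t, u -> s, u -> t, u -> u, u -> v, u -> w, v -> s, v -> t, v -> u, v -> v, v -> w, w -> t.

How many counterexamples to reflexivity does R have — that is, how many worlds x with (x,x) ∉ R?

1

Enumerating: w.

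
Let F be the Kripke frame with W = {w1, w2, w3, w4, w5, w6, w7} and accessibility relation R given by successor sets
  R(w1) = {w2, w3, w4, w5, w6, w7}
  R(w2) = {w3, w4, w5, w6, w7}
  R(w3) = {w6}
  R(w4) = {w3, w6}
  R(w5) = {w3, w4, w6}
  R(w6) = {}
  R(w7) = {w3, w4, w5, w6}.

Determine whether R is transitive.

Yes

Transitive: yes — every two-step R-path is closed by a direct edge.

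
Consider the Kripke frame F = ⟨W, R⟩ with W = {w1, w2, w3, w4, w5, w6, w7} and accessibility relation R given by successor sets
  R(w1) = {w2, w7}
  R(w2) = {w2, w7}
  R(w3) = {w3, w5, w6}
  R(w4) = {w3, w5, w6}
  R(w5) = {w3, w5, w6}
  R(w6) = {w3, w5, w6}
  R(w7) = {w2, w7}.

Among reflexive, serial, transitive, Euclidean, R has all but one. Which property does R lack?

reflexive

Reflexive: no — w1 is not related to itself.
Serial: yes — every world has a successor (e.g. w1 R w2).
Transitive: yes — every two-step R-path is closed by a direct edge.
Euclidean: yes — any two successors of a common world are R-related.
Only reflexive fails.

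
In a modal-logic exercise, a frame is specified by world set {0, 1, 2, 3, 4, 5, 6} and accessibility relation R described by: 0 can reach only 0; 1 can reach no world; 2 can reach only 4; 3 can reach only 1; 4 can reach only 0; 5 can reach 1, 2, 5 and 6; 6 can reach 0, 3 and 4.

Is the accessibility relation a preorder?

No

Reflexive: no — 1 is not related to itself.
Transitive: no — 2 R 4 and 4 R 0, but not 2 R 0.
So R is not a preorder.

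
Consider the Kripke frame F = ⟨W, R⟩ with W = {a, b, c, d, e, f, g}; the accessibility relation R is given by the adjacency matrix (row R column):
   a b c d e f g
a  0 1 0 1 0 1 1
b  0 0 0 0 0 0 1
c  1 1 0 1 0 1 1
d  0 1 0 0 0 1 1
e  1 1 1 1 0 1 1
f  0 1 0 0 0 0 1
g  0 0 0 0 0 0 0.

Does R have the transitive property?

Transitive: yes — every two-step R-path is closed by a direct edge.

Yes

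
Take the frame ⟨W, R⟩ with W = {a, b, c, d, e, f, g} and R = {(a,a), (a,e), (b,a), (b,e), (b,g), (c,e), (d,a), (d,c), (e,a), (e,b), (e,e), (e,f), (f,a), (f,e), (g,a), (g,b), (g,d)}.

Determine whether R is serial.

Yes

Serial: yes — every world has a successor (e.g. a R a).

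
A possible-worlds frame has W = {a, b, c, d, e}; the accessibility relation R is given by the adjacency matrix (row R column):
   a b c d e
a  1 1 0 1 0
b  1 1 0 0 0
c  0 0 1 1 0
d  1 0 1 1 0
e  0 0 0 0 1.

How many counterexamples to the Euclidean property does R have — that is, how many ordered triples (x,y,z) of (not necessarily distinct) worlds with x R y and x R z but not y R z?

Enumerating: (a,b,d), (a,d,b), (d,a,c), (d,c,a).

4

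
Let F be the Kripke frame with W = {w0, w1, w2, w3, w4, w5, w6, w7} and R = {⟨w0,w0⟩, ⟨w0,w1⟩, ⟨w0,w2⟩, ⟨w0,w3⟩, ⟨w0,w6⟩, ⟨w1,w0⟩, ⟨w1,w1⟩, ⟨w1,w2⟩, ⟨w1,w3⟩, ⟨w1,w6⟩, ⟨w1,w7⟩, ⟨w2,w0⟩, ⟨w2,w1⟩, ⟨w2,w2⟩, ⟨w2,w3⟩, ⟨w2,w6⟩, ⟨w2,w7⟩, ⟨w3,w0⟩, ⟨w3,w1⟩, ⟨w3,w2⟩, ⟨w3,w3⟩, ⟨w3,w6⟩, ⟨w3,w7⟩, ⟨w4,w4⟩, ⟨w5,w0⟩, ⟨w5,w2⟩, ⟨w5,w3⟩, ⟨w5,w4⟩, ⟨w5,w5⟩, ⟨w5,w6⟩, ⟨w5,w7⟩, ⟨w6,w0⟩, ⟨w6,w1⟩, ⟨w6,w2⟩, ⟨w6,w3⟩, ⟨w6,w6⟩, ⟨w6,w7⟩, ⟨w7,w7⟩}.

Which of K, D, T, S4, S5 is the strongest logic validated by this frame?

T

Serial (axiom D): yes — every world has a successor (e.g. w0 R w0).
Reflexive (axiom T): yes — every world is R-related to itself.
Transitive (axiom 4): no — w0 R w1 and w1 R w7, but not w0 R w7.
Euclidean (axiom 5): no — w1 R w0 and w1 R w7, but not w0 R w7.
So F validates K, D, T; S4 would additionally require R to be transitive. The strongest is T.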